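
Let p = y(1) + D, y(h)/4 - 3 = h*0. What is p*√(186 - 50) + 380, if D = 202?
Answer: 380 + 428*√34 ≈ 2875.6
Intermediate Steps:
y(h) = 12 (y(h) = 12 + 4*(h*0) = 12 + 4*0 = 12 + 0 = 12)
p = 214 (p = 12 + 202 = 214)
p*√(186 - 50) + 380 = 214*√(186 - 50) + 380 = 214*√136 + 380 = 214*(2*√34) + 380 = 428*√34 + 380 = 380 + 428*√34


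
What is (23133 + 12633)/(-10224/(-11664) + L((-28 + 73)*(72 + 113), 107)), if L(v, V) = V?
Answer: 1448523/4369 ≈ 331.55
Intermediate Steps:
(23133 + 12633)/(-10224/(-11664) + L((-28 + 73)*(72 + 113), 107)) = (23133 + 12633)/(-10224/(-11664) + 107) = 35766/(-10224*(-1/11664) + 107) = 35766/(71/81 + 107) = 35766/(8738/81) = 35766*(81/8738) = 1448523/4369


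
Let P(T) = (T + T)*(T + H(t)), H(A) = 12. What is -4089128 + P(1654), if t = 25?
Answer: 1422000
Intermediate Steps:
P(T) = 2*T*(12 + T) (P(T) = (T + T)*(T + 12) = (2*T)*(12 + T) = 2*T*(12 + T))
-4089128 + P(1654) = -4089128 + 2*1654*(12 + 1654) = -4089128 + 2*1654*1666 = -4089128 + 5511128 = 1422000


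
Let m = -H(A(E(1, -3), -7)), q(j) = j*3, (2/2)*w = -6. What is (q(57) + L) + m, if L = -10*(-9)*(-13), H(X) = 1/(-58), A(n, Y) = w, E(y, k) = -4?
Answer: -57941/58 ≈ -998.98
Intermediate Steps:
w = -6
A(n, Y) = -6
H(X) = -1/58
q(j) = 3*j
L = -1170 (L = 90*(-13) = -1170)
m = 1/58 (m = -1*(-1/58) = 1/58 ≈ 0.017241)
(q(57) + L) + m = (3*57 - 1170) + 1/58 = (171 - 1170) + 1/58 = -999 + 1/58 = -57941/58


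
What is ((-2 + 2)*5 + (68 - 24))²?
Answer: 1936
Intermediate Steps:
((-2 + 2)*5 + (68 - 24))² = (0*5 + 44)² = (0 + 44)² = 44² = 1936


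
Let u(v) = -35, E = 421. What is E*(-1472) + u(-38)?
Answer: -619747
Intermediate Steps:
E*(-1472) + u(-38) = 421*(-1472) - 35 = -619712 - 35 = -619747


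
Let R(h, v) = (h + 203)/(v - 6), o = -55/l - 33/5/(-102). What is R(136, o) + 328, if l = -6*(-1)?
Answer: 1176683/3851 ≈ 305.55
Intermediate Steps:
l = 6
o = -2321/255 (o = -55/6 - 33/5/(-102) = -55*1/6 - 33*1/5*(-1/102) = -55/6 - 33/5*(-1/102) = -55/6 + 11/170 = -2321/255 ≈ -9.1020)
R(h, v) = (203 + h)/(-6 + v)
R(136, o) + 328 = (203 + 136)/(-6 - 2321/255) + 328 = 339/(-3851/255) + 328 = -255/3851*339 + 328 = -86445/3851 + 328 = 1176683/3851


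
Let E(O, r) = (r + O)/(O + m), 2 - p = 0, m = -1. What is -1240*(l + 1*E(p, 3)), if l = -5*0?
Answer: -6200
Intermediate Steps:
p = 2 (p = 2 - 1*0 = 2 + 0 = 2)
l = 0
E(O, r) = (O + r)/(-1 + O) (E(O, r) = (r + O)/(O - 1) = (O + r)/(-1 + O))
-1240*(l + 1*E(p, 3)) = -1240*(0 + 1*((2 + 3)/(-1 + 2))) = -1240*(0 + 1*(5/1)) = -1240*(0 + 1*(1*5)) = -1240*(0 + 1*5) = -1240*(0 + 5) = -1240*5 = -6200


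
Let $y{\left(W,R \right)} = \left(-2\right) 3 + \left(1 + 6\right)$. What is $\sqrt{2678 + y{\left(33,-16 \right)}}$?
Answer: $\sqrt{2679} \approx 51.759$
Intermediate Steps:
$y{\left(W,R \right)} = 1$ ($y{\left(W,R \right)} = -6 + 7 = 1$)
$\sqrt{2678 + y{\left(33,-16 \right)}} = \sqrt{2678 + 1} = \sqrt{2679}$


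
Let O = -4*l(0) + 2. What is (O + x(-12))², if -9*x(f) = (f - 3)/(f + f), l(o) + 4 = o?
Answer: 1666681/5184 ≈ 321.50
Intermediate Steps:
l(o) = -4 + o
O = 18 (O = -4*(-4 + 0) + 2 = -4*(-4) + 2 = 16 + 2 = 18)
x(f) = -(-3 + f)/(18*f) (x(f) = -(f - 3)/(9*(f + f)) = -(-3 + f)/(9*(2*f)) = -(-3 + f)*1/(2*f)/9 = -(-3 + f)/(18*f))
(O + x(-12))² = (18 + (1/18)*(3 - 1*(-12))/(-12))² = (18 + (1/18)*(-1/12)*(3 + 12))² = (18 + (1/18)*(-1/12)*15)² = (18 - 5/72)² = (1291/72)² = 1666681/5184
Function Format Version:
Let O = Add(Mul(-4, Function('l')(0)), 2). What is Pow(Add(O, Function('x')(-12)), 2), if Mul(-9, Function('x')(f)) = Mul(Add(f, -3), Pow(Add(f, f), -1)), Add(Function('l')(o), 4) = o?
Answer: Rational(1666681, 5184) ≈ 321.50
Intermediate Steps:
Function('l')(o) = Add(-4, o)
O = 18 (O = Add(Mul(-4, Add(-4, 0)), 2) = Add(Mul(-4, -4), 2) = Add(16, 2) = 18)
Function('x')(f) = Mul(Rational(-1, 18), Pow(f, -1), Add(-3, f)) (Function('x')(f) = Mul(Rational(-1, 9), Mul(Add(f, -3), Pow(Add(f, f), -1))) = Mul(Rational(-1, 9), Mul(Add(-3, f), Pow(Mul(2, f), -1))) = Mul(Rational(-1, 9), Mul(Add(-3, f), Mul(Rational(1, 2), Pow(f, -1)))) = Mul(Rational(-1, 9), Mul(Rational(1, 2), Pow(f, -1), Add(-3, f))) = Mul(Rational(-1, 18), Pow(f, -1), Add(-3, f)))
Pow(Add(O, Function('x')(-12)), 2) = Pow(Add(18, Mul(Rational(1, 18), Pow(-12, -1), Add(3, Mul(-1, -12)))), 2) = Pow(Add(18, Mul(Rational(1, 18), Rational(-1, 12), Add(3, 12))), 2) = Pow(Add(18, Mul(Rational(1, 18), Rational(-1, 12), 15)), 2) = Pow(Add(18, Rational(-5, 72)), 2) = Pow(Rational(1291, 72), 2) = Rational(1666681, 5184)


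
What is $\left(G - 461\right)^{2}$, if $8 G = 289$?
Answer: $\frac{11553201}{64} \approx 1.8052 \cdot 10^{5}$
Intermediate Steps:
$G = \frac{289}{8}$ ($G = \frac{1}{8} \cdot 289 = \frac{289}{8} \approx 36.125$)
$\left(G - 461\right)^{2} = \left(\frac{289}{8} - 461\right)^{2} = \left(- \frac{3399}{8}\right)^{2} = \frac{11553201}{64}$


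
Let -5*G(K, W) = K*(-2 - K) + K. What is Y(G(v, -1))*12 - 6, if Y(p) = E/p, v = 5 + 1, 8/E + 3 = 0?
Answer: -206/21 ≈ -9.8095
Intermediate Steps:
E = -8/3 (E = 8/(-3 + 0) = 8/(-3) = 8*(-⅓) = -8/3 ≈ -2.6667)
v = 6
G(K, W) = -K/5 - K*(-2 - K)/5 (G(K, W) = -(K*(-2 - K) + K)/5 = -(K + K*(-2 - K))/5 = -K/5 - K*(-2 - K)/5)
Y(p) = -8/(3*p)
Y(G(v, -1))*12 - 6 = -8*5/(6*(1 + 6))/3*12 - 6 = -8/(3*((⅕)*6*7))*12 - 6 = -8/(3*42/5)*12 - 6 = -8/3*5/42*12 - 6 = -20/63*12 - 6 = -80/21 - 6 = -206/21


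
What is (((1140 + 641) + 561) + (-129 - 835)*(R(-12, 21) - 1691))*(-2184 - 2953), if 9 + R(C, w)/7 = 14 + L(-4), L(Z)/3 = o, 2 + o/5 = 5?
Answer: -6652754042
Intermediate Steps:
o = 15 (o = -10 + 5*5 = -10 + 25 = 15)
L(Z) = 45 (L(Z) = 3*15 = 45)
R(C, w) = 350 (R(C, w) = -63 + 7*(14 + 45) = -63 + 7*59 = -63 + 413 = 350)
(((1140 + 641) + 561) + (-129 - 835)*(R(-12, 21) - 1691))*(-2184 - 2953) = (((1140 + 641) + 561) + (-129 - 835)*(350 - 1691))*(-2184 - 2953) = ((1781 + 561) - 964*(-1341))*(-5137) = (2342 + 1292724)*(-5137) = 1295066*(-5137) = -6652754042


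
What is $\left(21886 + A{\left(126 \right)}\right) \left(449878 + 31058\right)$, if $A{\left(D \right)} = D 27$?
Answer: $12161909568$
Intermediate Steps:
$A{\left(D \right)} = 27 D$
$\left(21886 + A{\left(126 \right)}\right) \left(449878 + 31058\right) = \left(21886 + 27 \cdot 126\right) \left(449878 + 31058\right) = \left(21886 + 3402\right) 480936 = 25288 \cdot 480936 = 12161909568$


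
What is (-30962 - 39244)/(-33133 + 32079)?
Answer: 35103/527 ≈ 66.609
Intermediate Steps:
(-30962 - 39244)/(-33133 + 32079) = -70206/(-1054) = -70206*(-1/1054) = 35103/527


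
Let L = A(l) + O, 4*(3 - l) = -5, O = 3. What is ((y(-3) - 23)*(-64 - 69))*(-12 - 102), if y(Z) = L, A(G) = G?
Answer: -477603/2 ≈ -2.3880e+5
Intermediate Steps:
l = 17/4 (l = 3 - ¼*(-5) = 3 + 5/4 = 17/4 ≈ 4.2500)
L = 29/4 (L = 17/4 + 3 = 29/4 ≈ 7.2500)
y(Z) = 29/4
((y(-3) - 23)*(-64 - 69))*(-12 - 102) = ((29/4 - 23)*(-64 - 69))*(-12 - 102) = -63/4*(-133)*(-114) = (8379/4)*(-114) = -477603/2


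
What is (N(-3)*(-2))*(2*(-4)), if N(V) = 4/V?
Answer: -64/3 ≈ -21.333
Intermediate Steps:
(N(-3)*(-2))*(2*(-4)) = ((4/(-3))*(-2))*(2*(-4)) = ((4*(-⅓))*(-2))*(-8) = -4/3*(-2)*(-8) = (8/3)*(-8) = -64/3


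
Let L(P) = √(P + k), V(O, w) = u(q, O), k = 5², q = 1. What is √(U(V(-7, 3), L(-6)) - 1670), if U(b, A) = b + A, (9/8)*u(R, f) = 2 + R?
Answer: √(-15006 + 9*√19)/3 ≈ 40.78*I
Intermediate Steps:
k = 25
u(R, f) = 16/9 + 8*R/9 (u(R, f) = 8*(2 + R)/9 = 16/9 + 8*R/9)
V(O, w) = 8/3 (V(O, w) = 16/9 + (8/9)*1 = 16/9 + 8/9 = 8/3)
L(P) = √(25 + P) (L(P) = √(P + 25) = √(25 + P))
U(b, A) = A + b
√(U(V(-7, 3), L(-6)) - 1670) = √((√(25 - 6) + 8/3) - 1670) = √((√19 + 8/3) - 1670) = √((8/3 + √19) - 1670) = √(-5002/3 + √19)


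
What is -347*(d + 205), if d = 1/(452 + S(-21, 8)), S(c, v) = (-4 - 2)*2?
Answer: -31299747/440 ≈ -71136.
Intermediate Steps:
S(c, v) = -12 (S(c, v) = -6*2 = -12)
d = 1/440 (d = 1/(452 - 12) = 1/440 ≈ 0.0022727)
-347*(d + 205) = -347*(1/440 + 205) = -347*90201/440 = -31299747/440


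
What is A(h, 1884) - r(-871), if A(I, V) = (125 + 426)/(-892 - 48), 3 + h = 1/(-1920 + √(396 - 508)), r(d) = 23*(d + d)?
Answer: 37661489/940 ≈ 40065.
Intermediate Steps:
r(d) = 46*d (r(d) = 23*(2*d) = 46*d)
h = -3 + 1/(-1920 + 4*I*√7) (h = -3 + 1/(-1920 + √(396 - 508)) = -3 + 1/(-1920 + √(-112)) = -3 + 1/(-1920 + 4*I*√7) ≈ -3.0005 - 2.8707e-6*I)
A(I, V) = -551/940 (A(I, V) = 551/(-940) = 551*(-1/940) = -551/940)
A(h, 1884) - r(-871) = -551/940 - 46*(-871) = -551/940 - 1*(-40066) = -551/940 + 40066 = 37661489/940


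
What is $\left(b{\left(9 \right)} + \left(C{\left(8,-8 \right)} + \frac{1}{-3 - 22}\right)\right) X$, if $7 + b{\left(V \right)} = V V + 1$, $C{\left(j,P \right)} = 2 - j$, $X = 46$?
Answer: $\frac{79304}{25} \approx 3172.2$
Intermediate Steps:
$b{\left(V \right)} = -6 + V^{2}$ ($b{\left(V \right)} = -7 + \left(V V + 1\right) = -7 + \left(V^{2} + 1\right) = -7 + \left(1 + V^{2}\right) = -6 + V^{2}$)
$\left(b{\left(9 \right)} + \left(C{\left(8,-8 \right)} + \frac{1}{-3 - 22}\right)\right) X = \left(\left(-6 + 9^{2}\right) + \left(\left(2 - 8\right) + \frac{1}{-3 - 22}\right)\right) 46 = \left(\left(-6 + 81\right) + \left(\left(2 - 8\right) + \frac{1}{-25}\right)\right) 46 = \left(75 - \frac{151}{25}\right) 46 = \frac{1724}{25} \cdot 46 = \frac{79304}{25}$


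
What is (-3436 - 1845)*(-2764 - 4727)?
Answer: 39559971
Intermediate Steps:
(-3436 - 1845)*(-2764 - 4727) = -5281*(-7491) = 39559971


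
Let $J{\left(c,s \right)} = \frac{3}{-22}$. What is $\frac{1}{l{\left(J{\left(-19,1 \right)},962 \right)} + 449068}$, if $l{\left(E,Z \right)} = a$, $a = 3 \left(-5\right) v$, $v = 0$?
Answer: $\frac{1}{449068} \approx 2.2268 \cdot 10^{-6}$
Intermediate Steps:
$J{\left(c,s \right)} = - \frac{3}{22}$ ($J{\left(c,s \right)} = 3 \left(- \frac{1}{22}\right) = - \frac{3}{22}$)
$a = 0$ ($a = 3 \left(-5\right) 0 = \left(-15\right) 0 = 0$)
$l{\left(E,Z \right)} = 0$
$\frac{1}{l{\left(J{\left(-19,1 \right)},962 \right)} + 449068} = \frac{1}{0 + 449068} = \frac{1}{449068}$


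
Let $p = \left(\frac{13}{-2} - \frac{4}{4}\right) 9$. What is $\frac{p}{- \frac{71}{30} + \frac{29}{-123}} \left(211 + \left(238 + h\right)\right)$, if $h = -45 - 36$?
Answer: $\frac{10184400}{1067} \approx 9544.9$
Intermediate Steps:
$h = -81$ ($h = -45 - 36 = -81$)
$p = - \frac{135}{2}$ ($p = \left(13 \left(- \frac{1}{2}\right) - 1\right) 9 = \left(- \frac{13}{2} - 1\right) 9 = \left(- \frac{15}{2}\right) 9 = - \frac{135}{2} \approx -67.5$)
$\frac{p}{- \frac{71}{30} + \frac{29}{-123}} \left(211 + \left(238 + h\right)\right) = - \frac{135}{2 \left(- \frac{71}{30} + \frac{29}{-123}\right)} \left(211 + \left(238 - 81\right)\right) = - \frac{135}{2 \left(\left(-71\right) \frac{1}{30} + 29 \left(- \frac{1}{123}\right)\right)} \left(211 + 157\right) = - \frac{135}{2 \left(- \frac{71}{30} - \frac{29}{123}\right)} 368 = - \frac{135}{2 \left(- \frac{1067}{410}\right)} 368 = \left(- \frac{135}{2}\right) \left(- \frac{410}{1067}\right) 368 = \frac{27675}{1067} \cdot 368 = \frac{10184400}{1067}$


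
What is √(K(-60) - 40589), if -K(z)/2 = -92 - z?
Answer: 5*I*√1621 ≈ 201.31*I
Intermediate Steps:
K(z) = 184 + 2*z (K(z) = -2*(-92 - z) = 184 + 2*z)
√(K(-60) - 40589) = √((184 + 2*(-60)) - 40589) = √((184 - 120) - 40589) = √(64 - 40589) = √(-40525) = 5*I*√1621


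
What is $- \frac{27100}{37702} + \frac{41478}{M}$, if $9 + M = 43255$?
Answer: $\frac{13994177}{58230739} \approx 0.24032$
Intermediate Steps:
$M = 43246$ ($M = -9 + 43255 = 43246$)
$- \frac{27100}{37702} + \frac{41478}{M} = - \frac{27100}{37702} + \frac{41478}{43246} = \left(-27100\right) \frac{1}{37702} + 41478 \cdot \frac{1}{43246} = - \frac{13550}{18851} + \frac{20739}{21623} = \frac{13994177}{58230739}$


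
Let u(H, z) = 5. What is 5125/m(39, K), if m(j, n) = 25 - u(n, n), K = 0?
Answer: 1025/4 ≈ 256.25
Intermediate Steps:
m(j, n) = 20 (m(j, n) = 25 - 1*5 = 25 - 5 = 20)
5125/m(39, K) = 5125/20 = 5125*(1/20) = 1025/4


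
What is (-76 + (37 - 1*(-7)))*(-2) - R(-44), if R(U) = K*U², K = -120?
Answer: 232384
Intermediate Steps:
R(U) = -120*U²
(-76 + (37 - 1*(-7)))*(-2) - R(-44) = (-76 + (37 - 1*(-7)))*(-2) - (-120)*(-44)² = (-76 + (37 + 7))*(-2) - (-120)*1936 = (-76 + 44)*(-2) - 1*(-232320) = -32*(-2) + 232320 = 64 + 232320 = 232384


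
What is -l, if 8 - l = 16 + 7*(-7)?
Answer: -41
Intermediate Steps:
l = 41 (l = 8 - (16 + 7*(-7)) = 8 - (16 - 49) = 8 - 1*(-33) = 8 + 33 = 41)
-l = -1*41 = -41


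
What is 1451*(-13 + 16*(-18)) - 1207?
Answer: -437958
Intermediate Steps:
1451*(-13 + 16*(-18)) - 1207 = 1451*(-13 - 288) - 1207 = 1451*(-301) - 1207 = -436751 - 1207 = -437958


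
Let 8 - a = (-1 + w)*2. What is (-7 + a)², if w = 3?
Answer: 9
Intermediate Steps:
a = 4 (a = 8 - (-1 + 3)*2 = 8 - 2*2 = 8 - 1*4 = 8 - 4 = 4)
(-7 + a)² = (-7 + 4)² = (-3)² = 9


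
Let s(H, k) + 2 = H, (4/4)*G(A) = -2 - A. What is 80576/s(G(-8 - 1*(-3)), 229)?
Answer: 80576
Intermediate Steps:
G(A) = -2 - A
s(H, k) = -2 + H
80576/s(G(-8 - 1*(-3)), 229) = 80576/(-2 + (-2 - (-8 - 1*(-3)))) = 80576/(-2 + (-2 - (-8 + 3))) = 80576/(-2 + (-2 - 1*(-5))) = 80576/(-2 + (-2 + 5)) = 80576/(-2 + 3) = 80576/1 = 80576*1 = 80576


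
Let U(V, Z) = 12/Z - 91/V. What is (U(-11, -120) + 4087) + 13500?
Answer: 1935469/110 ≈ 17595.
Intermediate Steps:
U(V, Z) = -91/V + 12/Z
(U(-11, -120) + 4087) + 13500 = ((-91/(-11) + 12/(-120)) + 4087) + 13500 = ((-91*(-1/11) + 12*(-1/120)) + 4087) + 13500 = ((91/11 - ⅒) + 4087) + 13500 = (899/110 + 4087) + 13500 = 450469/110 + 13500 = 1935469/110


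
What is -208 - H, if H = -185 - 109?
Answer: 86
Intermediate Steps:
H = -294
-208 - H = -208 - 1*(-294) = -208 + 294 = 86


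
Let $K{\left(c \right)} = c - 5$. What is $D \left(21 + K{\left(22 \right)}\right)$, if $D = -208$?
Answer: $-7904$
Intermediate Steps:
$K{\left(c \right)} = -5 + c$ ($K{\left(c \right)} = c - 5 = -5 + c$)
$D \left(21 + K{\left(22 \right)}\right) = - 208 \left(21 + \left(-5 + 22\right)\right) = - 208 \left(21 + 17\right) = \left(-208\right) 38 = -7904$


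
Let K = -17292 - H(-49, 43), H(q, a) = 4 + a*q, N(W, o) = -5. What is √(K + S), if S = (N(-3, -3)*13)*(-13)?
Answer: 2*I*√3586 ≈ 119.77*I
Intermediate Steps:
S = 845 (S = -5*13*(-13) = -65*(-13) = 845)
K = -15189 (K = -17292 - (4 + 43*(-49)) = -17292 - (4 - 2107) = -17292 - 1*(-2103) = -17292 + 2103 = -15189)
√(K + S) = √(-15189 + 845) = √(-14344) = 2*I*√3586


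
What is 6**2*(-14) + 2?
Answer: -502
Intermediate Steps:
6**2*(-14) + 2 = 36*(-14) + 2 = -504 + 2 = -502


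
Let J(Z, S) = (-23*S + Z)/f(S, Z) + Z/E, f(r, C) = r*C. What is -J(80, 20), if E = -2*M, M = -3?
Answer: -3143/240 ≈ -13.096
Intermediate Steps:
f(r, C) = C*r
E = 6 (E = -2*(-3) = 6)
J(Z, S) = Z/6 + (Z - 23*S)/(S*Z) (J(Z, S) = (-23*S + Z)/((Z*S)) + Z/6 = (Z - 23*S)/((S*Z)) + Z*(1/6) = (Z - 23*S)*(1/(S*Z)) + Z/6 = (Z - 23*S)/(S*Z) + Z/6 = Z/6 + (Z - 23*S)/(S*Z))
-J(80, 20) = -(1/20 - 23/80 + (1/6)*80) = -(1/20 - 23*1/80 + 40/3) = -(1/20 - 23/80 + 40/3) = -1*3143/240 = -3143/240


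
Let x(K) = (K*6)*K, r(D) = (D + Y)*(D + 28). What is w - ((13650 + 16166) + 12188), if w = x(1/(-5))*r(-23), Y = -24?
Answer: -210302/5 ≈ -42060.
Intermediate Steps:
r(D) = (-24 + D)*(28 + D) (r(D) = (D - 24)*(D + 28) = (-24 + D)*(28 + D))
x(K) = 6*K² (x(K) = (6*K)*K = 6*K²)
w = -282/5 (w = (6*(1/(-5))²)*(-672 + (-23)² + 4*(-23)) = (6*(-⅕)²)*(-672 + 529 - 92) = (6*(1/25))*(-235) = (6/25)*(-235) = -282/5 ≈ -56.400)
w - ((13650 + 16166) + 12188) = -282/5 - ((13650 + 16166) + 12188) = -282/5 - (29816 + 12188) = -282/5 - 1*42004 = -282/5 - 42004 = -210302/5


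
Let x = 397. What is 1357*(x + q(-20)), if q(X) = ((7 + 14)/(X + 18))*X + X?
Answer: 796559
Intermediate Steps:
q(X) = X + 21*X/(18 + X) (q(X) = (21/(18 + X))*X + X = 21*X/(18 + X) + X = X + 21*X/(18 + X))
1357*(x + q(-20)) = 1357*(397 - 20*(39 - 20)/(18 - 20)) = 1357*(397 - 20*19/(-2)) = 1357*(397 - 20*(-1/2)*19) = 1357*(397 + 190) = 1357*587 = 796559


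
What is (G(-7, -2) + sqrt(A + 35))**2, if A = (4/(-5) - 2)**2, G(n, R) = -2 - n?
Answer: 1696/25 + 6*sqrt(119) ≈ 133.29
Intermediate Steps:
A = 196/25 (A = (4*(-1/5) - 2)**2 = (-4/5 - 2)**2 = (-14/5)**2 = 196/25 ≈ 7.8400)
(G(-7, -2) + sqrt(A + 35))**2 = ((-2 - 1*(-7)) + sqrt(196/25 + 35))**2 = ((-2 + 7) + sqrt(1071/25))**2 = (5 + 3*sqrt(119)/5)**2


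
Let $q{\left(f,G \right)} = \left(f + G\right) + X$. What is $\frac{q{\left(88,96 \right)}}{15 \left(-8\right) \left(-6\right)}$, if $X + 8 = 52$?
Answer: $\frac{19}{60} \approx 0.31667$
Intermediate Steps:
$X = 44$ ($X = -8 + 52 = 44$)
$q{\left(f,G \right)} = 44 + G + f$ ($q{\left(f,G \right)} = \left(f + G\right) + 44 = \left(G + f\right) + 44 = 44 + G + f$)
$\frac{q{\left(88,96 \right)}}{15 \left(-8\right) \left(-6\right)} = \frac{44 + 96 + 88}{15 \left(-8\right) \left(-6\right)} = \frac{228}{\left(-120\right) \left(-6\right)} = \frac{228}{720} = 228 \cdot \frac{1}{720} = \frac{19}{60}$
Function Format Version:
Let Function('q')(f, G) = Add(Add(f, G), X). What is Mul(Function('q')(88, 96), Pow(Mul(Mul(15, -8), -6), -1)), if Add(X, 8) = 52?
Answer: Rational(19, 60) ≈ 0.31667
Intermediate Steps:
X = 44 (X = Add(-8, 52) = 44)
Function('q')(f, G) = Add(44, G, f) (Function('q')(f, G) = Add(Add(f, G), 44) = Add(Add(G, f), 44) = Add(44, G, f))
Mul(Function('q')(88, 96), Pow(Mul(Mul(15, -8), -6), -1)) = Mul(Add(44, 96, 88), Pow(Mul(Mul(15, -8), -6), -1)) = Mul(228, Pow(Mul(-120, -6), -1)) = Mul(228, Pow(720, -1)) = Mul(228, Rational(1, 720)) = Rational(19, 60)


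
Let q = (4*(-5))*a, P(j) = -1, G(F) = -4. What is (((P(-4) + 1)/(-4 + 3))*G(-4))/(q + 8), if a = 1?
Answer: 0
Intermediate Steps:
q = -20 (q = (4*(-5))*1 = -20*1 = -20)
(((P(-4) + 1)/(-4 + 3))*G(-4))/(q + 8) = (((-1 + 1)/(-4 + 3))*(-4))/(-20 + 8) = ((0/(-1))*(-4))/(-12) = ((0*(-1))*(-4))*(-1/12) = (0*(-4))*(-1/12) = 0*(-1/12) = 0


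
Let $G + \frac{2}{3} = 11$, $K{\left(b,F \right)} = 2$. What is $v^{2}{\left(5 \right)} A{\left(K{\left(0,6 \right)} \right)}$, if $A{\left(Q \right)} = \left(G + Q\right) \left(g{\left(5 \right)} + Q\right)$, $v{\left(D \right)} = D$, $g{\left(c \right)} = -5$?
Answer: $-925$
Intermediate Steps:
$G = \frac{31}{3}$ ($G = - \frac{2}{3} + 11 = \frac{31}{3} \approx 10.333$)
$A{\left(Q \right)} = \left(-5 + Q\right) \left(\frac{31}{3} + Q\right)$ ($A{\left(Q \right)} = \left(\frac{31}{3} + Q\right) \left(-5 + Q\right) = \left(-5 + Q\right) \left(\frac{31}{3} + Q\right)$)
$v^{2}{\left(5 \right)} A{\left(K{\left(0,6 \right)} \right)} = 5^{2} \left(- \frac{155}{3} + 2^{2} + \frac{16}{3} \cdot 2\right) = 25 \left(- \frac{155}{3} + 4 + \frac{32}{3}\right) = 25 \left(-37\right) = -925$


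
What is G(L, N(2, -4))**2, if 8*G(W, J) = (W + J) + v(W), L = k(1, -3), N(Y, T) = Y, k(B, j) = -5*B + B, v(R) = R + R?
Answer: 25/16 ≈ 1.5625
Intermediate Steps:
v(R) = 2*R
k(B, j) = -4*B
L = -4 (L = -4*1 = -4)
G(W, J) = J/8 + 3*W/8 (G(W, J) = ((W + J) + 2*W)/8 = ((J + W) + 2*W)/8 = (J + 3*W)/8 = J/8 + 3*W/8)
G(L, N(2, -4))**2 = ((1/8)*2 + (3/8)*(-4))**2 = (1/4 - 3/2)**2 = (-5/4)**2 = 25/16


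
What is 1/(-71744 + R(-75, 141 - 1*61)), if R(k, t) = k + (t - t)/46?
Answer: -1/71819 ≈ -1.3924e-5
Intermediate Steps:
R(k, t) = k (R(k, t) = k + 0*(1/46) = k + 0 = k)
1/(-71744 + R(-75, 141 - 1*61)) = 1/(-71744 - 75) = 1/(-71819) = -1/71819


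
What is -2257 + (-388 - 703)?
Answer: -3348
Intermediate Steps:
-2257 + (-388 - 703) = -2257 - 1091 = -3348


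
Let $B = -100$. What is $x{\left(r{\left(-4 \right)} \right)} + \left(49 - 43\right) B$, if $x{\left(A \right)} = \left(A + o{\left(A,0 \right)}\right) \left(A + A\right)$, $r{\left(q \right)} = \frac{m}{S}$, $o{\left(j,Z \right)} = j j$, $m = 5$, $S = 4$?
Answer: $- \frac{18975}{32} \approx -592.97$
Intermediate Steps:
$o{\left(j,Z \right)} = j^{2}$
$r{\left(q \right)} = \frac{5}{4}$
$x{\left(A \right)} = 2 A \left(A + A^{2}\right)$ ($x{\left(A \right)} = \left(A + A^{2}\right) \left(A + A\right) = \left(A + A^{2}\right) 2 A = 2 A \left(A + A^{2}\right)$)
$x{\left(r{\left(-4 \right)} \right)} + \left(49 - 43\right) B = 2 \left(\frac{5}{4}\right)^{2} \left(1 + \frac{5}{4}\right) + \left(49 - 43\right) \left(-100\right) = 2 \cdot \frac{25}{16} \cdot \frac{9}{4} + \left(49 - 43\right) \left(-100\right) = \frac{225}{32} + 6 \left(-100\right) = \frac{225}{32} - 600 = - \frac{18975}{32}$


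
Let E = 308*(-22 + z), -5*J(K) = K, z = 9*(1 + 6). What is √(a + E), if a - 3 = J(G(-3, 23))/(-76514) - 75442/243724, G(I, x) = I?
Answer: 3*√190643948636589815051490/11655186335 ≈ 112.39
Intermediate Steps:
z = 63 (z = 9*7 = 63)
J(K) = -K/5
a = 31357736866/11655186335 (a = 3 + (-⅕*(-3)/(-76514) - 75442/243724) = 3 + ((⅗)*(-1/76514) - 75442*1/243724) = 3 + (-3/382570 - 37721/121862) = 3 - 3607822139/11655186335 = 31357736866/11655186335 ≈ 2.6905)
E = 12628 (E = 308*(-22 + 63) = 308*41 = 12628)
√(a + E) = √(31357736866/11655186335 + 12628) = √(147213050775246/11655186335) = 3*√190643948636589815051490/11655186335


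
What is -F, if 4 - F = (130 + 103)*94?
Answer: 21898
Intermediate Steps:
F = -21898 (F = 4 - (130 + 103)*94 = 4 - 233*94 = 4 - 1*21902 = 4 - 21902 = -21898)
-F = -1*(-21898) = 21898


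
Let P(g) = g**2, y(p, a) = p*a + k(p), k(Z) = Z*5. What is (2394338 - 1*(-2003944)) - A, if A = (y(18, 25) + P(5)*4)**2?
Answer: 3988682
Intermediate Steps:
k(Z) = 5*Z
y(p, a) = 5*p + a*p (y(p, a) = p*a + 5*p = a*p + 5*p = 5*p + a*p)
A = 409600 (A = (18*(5 + 25) + 5**2*4)**2 = (18*30 + 25*4)**2 = (540 + 100)**2 = 640**2 = 409600)
(2394338 - 1*(-2003944)) - A = (2394338 - 1*(-2003944)) - 1*409600 = (2394338 + 2003944) - 409600 = 4398282 - 409600 = 3988682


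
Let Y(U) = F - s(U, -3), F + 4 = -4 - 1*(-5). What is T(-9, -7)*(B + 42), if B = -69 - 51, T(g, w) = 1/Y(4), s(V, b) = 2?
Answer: 78/5 ≈ 15.600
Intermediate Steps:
F = -3 (F = -4 + (-4 - 1*(-5)) = -4 + (-4 + 5) = -4 + 1 = -3)
Y(U) = -5 (Y(U) = -3 - 1*2 = -3 - 2 = -5)
T(g, w) = -⅕ (T(g, w) = 1/(-5) = -⅕)
B = -120
T(-9, -7)*(B + 42) = -(-120 + 42)/5 = -⅕*(-78) = 78/5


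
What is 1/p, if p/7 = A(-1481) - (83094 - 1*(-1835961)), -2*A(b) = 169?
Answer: -2/26867953 ≈ -7.4438e-8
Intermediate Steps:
A(b) = -169/2 (A(b) = -1/2*169 = -169/2)
p = -26867953/2 (p = 7*(-169/2 - (83094 - 1*(-1835961))) = 7*(-169/2 - (83094 + 1835961)) = 7*(-169/2 - 1*1919055) = 7*(-169/2 - 1919055) = 7*(-3838279/2) = -26867953/2 ≈ -1.3434e+7)
1/p = 1/(-26867953/2) = -2/26867953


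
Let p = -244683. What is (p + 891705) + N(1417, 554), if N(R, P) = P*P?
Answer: 953938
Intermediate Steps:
N(R, P) = P²
(p + 891705) + N(1417, 554) = (-244683 + 891705) + 554² = 647022 + 306916 = 953938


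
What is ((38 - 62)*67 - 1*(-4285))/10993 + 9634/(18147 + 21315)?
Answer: 105773168/216902883 ≈ 0.48765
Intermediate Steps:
((38 - 62)*67 - 1*(-4285))/10993 + 9634/(18147 + 21315) = (-24*67 + 4285)*(1/10993) + 9634/39462 = (-1608 + 4285)*(1/10993) + 9634*(1/39462) = 2677*(1/10993) + 4817/19731 = 2677/10993 + 4817/19731 = 105773168/216902883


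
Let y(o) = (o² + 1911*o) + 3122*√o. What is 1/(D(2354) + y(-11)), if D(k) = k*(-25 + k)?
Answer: 248253/1355855017640 - 1561*I*√11/14914405194040 ≈ 1.831e-7 - 3.4713e-10*I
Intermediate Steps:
y(o) = o² + 1911*o + 3122*√o
1/(D(2354) + y(-11)) = 1/(2354*(-25 + 2354) + ((-11)² + 1911*(-11) + 3122*√(-11))) = 1/(2354*2329 + (121 - 21021 + 3122*(I*√11))) = 1/(5482466 + (121 - 21021 + 3122*I*√11)) = 1/(5482466 + (-20900 + 3122*I*√11)) = 1/(5461566 + 3122*I*√11)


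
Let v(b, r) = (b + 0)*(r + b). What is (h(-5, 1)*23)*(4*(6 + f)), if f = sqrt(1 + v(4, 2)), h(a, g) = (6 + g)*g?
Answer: 7084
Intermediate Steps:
h(a, g) = g*(6 + g)
v(b, r) = b*(b + r)
f = 5 (f = sqrt(1 + 4*(4 + 2)) = sqrt(1 + 4*6) = sqrt(1 + 24) = sqrt(25) = 5)
(h(-5, 1)*23)*(4*(6 + f)) = ((1*(6 + 1))*23)*(4*(6 + 5)) = ((1*7)*23)*(4*11) = (7*23)*44 = 161*44 = 7084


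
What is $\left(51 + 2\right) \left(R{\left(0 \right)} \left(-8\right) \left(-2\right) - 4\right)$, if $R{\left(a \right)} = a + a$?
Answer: $-212$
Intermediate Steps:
$R{\left(a \right)} = 2 a$
$\left(51 + 2\right) \left(R{\left(0 \right)} \left(-8\right) \left(-2\right) - 4\right) = \left(51 + 2\right) \left(2 \cdot 0 \left(-8\right) \left(-2\right) - 4\right) = 53 \left(0 \left(-8\right) \left(-2\right) - 4\right) = 53 \left(0 \left(-2\right) - 4\right) = 53 \left(0 - 4\right) = 53 \left(-4\right) = -212$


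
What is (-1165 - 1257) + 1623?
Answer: -799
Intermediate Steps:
(-1165 - 1257) + 1623 = -2422 + 1623 = -799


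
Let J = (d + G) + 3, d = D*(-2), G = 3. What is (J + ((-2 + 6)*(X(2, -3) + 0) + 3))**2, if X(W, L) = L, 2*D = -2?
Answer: 1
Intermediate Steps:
D = -1 (D = (1/2)*(-2) = -1)
d = 2 (d = -1*(-2) = 2)
J = 8 (J = (2 + 3) + 3 = 5 + 3 = 8)
(J + ((-2 + 6)*(X(2, -3) + 0) + 3))**2 = (8 + ((-2 + 6)*(-3 + 0) + 3))**2 = (8 + (4*(-3) + 3))**2 = (8 + (-12 + 3))**2 = (8 - 9)**2 = (-1)**2 = 1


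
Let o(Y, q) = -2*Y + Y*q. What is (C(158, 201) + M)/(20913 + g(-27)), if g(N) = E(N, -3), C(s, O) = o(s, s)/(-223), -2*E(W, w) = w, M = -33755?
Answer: -15104026/9327867 ≈ -1.6192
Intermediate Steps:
E(W, w) = -w/2
C(s, O) = -s*(-2 + s)/223 (C(s, O) = (s*(-2 + s))/(-223) = (s*(-2 + s))*(-1/223) = -s*(-2 + s)/223)
g(N) = 3/2 (g(N) = -1/2*(-3) = 3/2)
(C(158, 201) + M)/(20913 + g(-27)) = ((1/223)*158*(2 - 1*158) - 33755)/(20913 + 3/2) = ((1/223)*158*(2 - 158) - 33755)/(41829/2) = ((1/223)*158*(-156) - 33755)*(2/41829) = (-24648/223 - 33755)*(2/41829) = -7552013/223*2/41829 = -15104026/9327867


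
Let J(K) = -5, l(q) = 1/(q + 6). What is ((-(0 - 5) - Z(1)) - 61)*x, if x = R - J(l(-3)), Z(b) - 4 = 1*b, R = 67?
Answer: -4392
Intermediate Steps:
l(q) = 1/(6 + q)
Z(b) = 4 + b (Z(b) = 4 + 1*b = 4 + b)
x = 72 (x = 67 - 1*(-5) = 67 + 5 = 72)
((-(0 - 5) - Z(1)) - 61)*x = ((-(0 - 5) - (4 + 1)) - 61)*72 = ((-1*(-5) - 1*5) - 61)*72 = ((5 - 5) - 61)*72 = (0 - 61)*72 = -61*72 = -4392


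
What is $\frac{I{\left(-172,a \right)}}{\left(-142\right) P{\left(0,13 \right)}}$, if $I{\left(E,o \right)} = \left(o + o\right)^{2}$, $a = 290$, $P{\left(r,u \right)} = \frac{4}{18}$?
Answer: $- \frac{756900}{71} \approx -10661.0$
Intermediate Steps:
$P{\left(r,u \right)} = \frac{2}{9}$ ($P{\left(r,u \right)} = 4 \cdot \frac{1}{18} = \frac{2}{9}$)
$I{\left(E,o \right)} = 4 o^{2}$ ($I{\left(E,o \right)} = \left(2 o\right)^{2} = 4 o^{2}$)
$\frac{I{\left(-172,a \right)}}{\left(-142\right) P{\left(0,13 \right)}} = \frac{4 \cdot 290^{2}}{\left(-142\right) \frac{2}{9}} = \frac{4 \cdot 84100}{- \frac{284}{9}} = 336400 \left(- \frac{9}{284}\right) = - \frac{756900}{71}$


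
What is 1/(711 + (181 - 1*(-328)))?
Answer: 1/1220 ≈ 0.00081967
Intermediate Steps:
1/(711 + (181 - 1*(-328))) = 1/(711 + (181 + 328)) = 1/(711 + 509) = 1/1220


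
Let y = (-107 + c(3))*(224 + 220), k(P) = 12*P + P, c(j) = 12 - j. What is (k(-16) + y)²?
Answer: 1911438400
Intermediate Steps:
k(P) = 13*P
y = -43512 (y = (-107 + (12 - 1*3))*(224 + 220) = (-107 + (12 - 3))*444 = (-107 + 9)*444 = -98*444 = -43512)
(k(-16) + y)² = (13*(-16) - 43512)² = (-208 - 43512)² = (-43720)² = 1911438400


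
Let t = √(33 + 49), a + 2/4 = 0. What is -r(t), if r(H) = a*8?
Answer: 4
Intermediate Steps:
a = -½ (a = -½ + 0 = -½ ≈ -0.50000)
t = √82 ≈ 9.0554
r(H) = -4 (r(H) = -½*8 = -4)
-r(t) = -1*(-4) = 4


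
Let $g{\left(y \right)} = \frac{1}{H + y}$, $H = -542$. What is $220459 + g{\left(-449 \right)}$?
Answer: $\frac{218474868}{991} \approx 2.2046 \cdot 10^{5}$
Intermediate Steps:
$g{\left(y \right)} = \frac{1}{-542 + y}$
$220459 + g{\left(-449 \right)} = 220459 + \frac{1}{-542 - 449} = 220459 + \frac{1}{-991} = 220459 - \frac{1}{991} = \frac{218474868}{991}$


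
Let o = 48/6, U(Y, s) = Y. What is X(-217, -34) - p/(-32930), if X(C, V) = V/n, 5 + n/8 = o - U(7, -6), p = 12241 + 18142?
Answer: 522969/263440 ≈ 1.9852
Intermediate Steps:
p = 30383
o = 8 (o = 48*(1/6) = 8)
n = -32 (n = -40 + 8*(8 - 1*7) = -40 + 8*(8 - 7) = -40 + 8*1 = -40 + 8 = -32)
X(C, V) = -V/32 (X(C, V) = V/(-32) = V*(-1/32) = -V/32)
X(-217, -34) - p/(-32930) = -1/32*(-34) - 30383/(-32930) = 17/16 - 30383*(-1)/32930 = 17/16 - 1*(-30383/32930) = 17/16 + 30383/32930 = 522969/263440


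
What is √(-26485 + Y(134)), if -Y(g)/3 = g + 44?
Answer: I*√27019 ≈ 164.37*I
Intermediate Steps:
Y(g) = -132 - 3*g (Y(g) = -3*(g + 44) = -3*(44 + g) = -132 - 3*g)
√(-26485 + Y(134)) = √(-26485 + (-132 - 3*134)) = √(-26485 + (-132 - 402)) = √(-26485 - 534) = √(-27019) = I*√27019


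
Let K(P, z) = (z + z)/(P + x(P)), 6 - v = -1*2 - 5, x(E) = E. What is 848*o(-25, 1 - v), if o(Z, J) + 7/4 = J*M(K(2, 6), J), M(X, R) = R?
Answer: 120628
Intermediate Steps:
v = 13 (v = 6 - (-1*2 - 5) = 6 - (-2 - 5) = 6 - 1*(-7) = 6 + 7 = 13)
K(P, z) = z/P (K(P, z) = (z + z)/(P + P) = (2*z)/((2*P)) = (2*z)*(1/(2*P)) = z/P)
o(Z, J) = -7/4 + J**2 (o(Z, J) = -7/4 + J*J = -7/4 + J**2)
848*o(-25, 1 - v) = 848*(-7/4 + (1 - 1*13)**2) = 848*(-7/4 + (1 - 13)**2) = 848*(-7/4 + (-12)**2) = 848*(-7/4 + 144) = 848*(569/4) = 120628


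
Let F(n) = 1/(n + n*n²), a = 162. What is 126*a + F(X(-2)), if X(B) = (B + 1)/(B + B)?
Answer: 347068/17 ≈ 20416.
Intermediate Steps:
X(B) = (1 + B)/(2*B) (X(B) = (1 + B)/((2*B)) = (1 + B)*(1/(2*B)) = (1 + B)/(2*B))
F(n) = 1/(n + n³)
126*a + F(X(-2)) = 126*162 + 1/((½)*(1 - 2)/(-2) + ((½)*(1 - 2)/(-2))³) = 20412 + 1/((½)*(-½)*(-1) + ((½)*(-½)*(-1))³) = 20412 + 1/(¼ + (¼)³) = 20412 + 1/(¼ + 1/64) = 20412 + 1/(17/64) = 20412 + 64/17 = 347068/17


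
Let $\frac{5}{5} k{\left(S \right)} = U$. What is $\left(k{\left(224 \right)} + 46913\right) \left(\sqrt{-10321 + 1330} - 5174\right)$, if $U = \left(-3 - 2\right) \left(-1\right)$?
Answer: $-242753732 + 422262 i \sqrt{111} \approx -2.4275 \cdot 10^{8} + 4.4488 \cdot 10^{6} i$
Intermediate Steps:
$U = 5$ ($U = \left(-5\right) \left(-1\right) = 5$)
$k{\left(S \right)} = 5$
$\left(k{\left(224 \right)} + 46913\right) \left(\sqrt{-10321 + 1330} - 5174\right) = \left(5 + 46913\right) \left(\sqrt{-10321 + 1330} - 5174\right) = 46918 \left(\sqrt{-8991} - 5174\right) = 46918 \left(9 i \sqrt{111} - 5174\right) = 46918 \left(-5174 + 9 i \sqrt{111}\right) = -242753732 + 422262 i \sqrt{111}$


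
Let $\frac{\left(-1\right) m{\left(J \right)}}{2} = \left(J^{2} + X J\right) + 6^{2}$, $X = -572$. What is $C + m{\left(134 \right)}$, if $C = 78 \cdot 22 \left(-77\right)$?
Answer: $-14820$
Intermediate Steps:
$C = -132132$ ($C = 1716 \left(-77\right) = -132132$)
$m{\left(J \right)} = -72 - 2 J^{2} + 1144 J$ ($m{\left(J \right)} = - 2 \left(\left(J^{2} - 572 J\right) + 6^{2}\right) = - 2 \left(\left(J^{2} - 572 J\right) + 36\right) = - 2 \left(36 + J^{2} - 572 J\right) = -72 - 2 J^{2} + 1144 J$)
$C + m{\left(134 \right)} = -132132 - \left(-153224 + 35912\right) = -132132 - -117312 = -132132 + 117312 = -14820$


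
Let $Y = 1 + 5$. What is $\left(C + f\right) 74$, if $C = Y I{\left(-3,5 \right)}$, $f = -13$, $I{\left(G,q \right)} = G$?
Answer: $-2294$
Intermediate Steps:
$Y = 6$
$C = -18$ ($C = 6 \left(-3\right) = -18$)
$\left(C + f\right) 74 = \left(-18 - 13\right) 74 = \left(-31\right) 74 = -2294$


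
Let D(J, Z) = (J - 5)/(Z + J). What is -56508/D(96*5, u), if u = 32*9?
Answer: -43398144/475 ≈ -91365.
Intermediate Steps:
u = 288
D(J, Z) = (-5 + J)/(J + Z)
-56508/D(96*5, u) = -56508*(96*5 + 288)/(-5 + 96*5) = -56508*(480 + 288)/(-5 + 480) = -56508/(475/768) = -56508/((1/768)*475) = -56508/475/768 = -56508*768/475 = -43398144/475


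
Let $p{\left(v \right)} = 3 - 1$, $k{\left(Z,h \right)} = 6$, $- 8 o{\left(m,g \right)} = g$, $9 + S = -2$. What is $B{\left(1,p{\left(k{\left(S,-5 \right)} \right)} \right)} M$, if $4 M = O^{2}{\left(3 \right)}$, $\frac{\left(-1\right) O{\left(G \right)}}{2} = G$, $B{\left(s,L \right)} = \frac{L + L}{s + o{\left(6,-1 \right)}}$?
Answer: $32$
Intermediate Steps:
$S = -11$ ($S = -9 - 2 = -11$)
$o{\left(m,g \right)} = - \frac{g}{8}$
$p{\left(v \right)} = 2$ ($p{\left(v \right)} = 3 - 1 = 2$)
$B{\left(s,L \right)} = \frac{2 L}{\frac{1}{8} + s}$ ($B{\left(s,L \right)} = \frac{L + L}{s - - \frac{1}{8}} = \frac{2 L}{s + \frac{1}{8}} = \frac{2 L}{\frac{1}{8} + s}$)
$O{\left(G \right)} = - 2 G$
$M = 9$ ($M = \frac{\left(\left(-2\right) 3\right)^{2}}{4} = \frac{\left(-6\right)^{2}}{4} = \frac{1}{4} \cdot 36 = 9$)
$B{\left(1,p{\left(k{\left(S,-5 \right)} \right)} \right)} M = 16 \cdot 2 \frac{1}{1 + 8 \cdot 1} \cdot 9 = 16 \cdot 2 \frac{1}{1 + 8} \cdot 9 = 16 \cdot 2 \cdot \frac{1}{9} \cdot 9 = \frac{32}{9} \cdot 9 = 32$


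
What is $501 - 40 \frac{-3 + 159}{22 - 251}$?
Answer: $\frac{120969}{229} \approx 528.25$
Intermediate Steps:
$501 - 40 \frac{-3 + 159}{22 - 251} = 501 - 40 \frac{156}{-229} = 501 - 40 \cdot 156 \left(- \frac{1}{229}\right) = 501 - - \frac{6240}{229} = 501 + \frac{6240}{229} = \frac{120969}{229}$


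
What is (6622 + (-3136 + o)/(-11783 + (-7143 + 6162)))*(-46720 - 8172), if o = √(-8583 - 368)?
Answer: -1159955018712/3191 + 13723*I*√8951/3191 ≈ -3.6351e+8 + 406.87*I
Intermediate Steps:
o = I*√8951 (o = √(-8951) = I*√8951 ≈ 94.61*I)
(6622 + (-3136 + o)/(-11783 + (-7143 + 6162)))*(-46720 - 8172) = (6622 + (-3136 + I*√8951)/(-11783 + (-7143 + 6162)))*(-46720 - 8172) = (6622 + (-3136 + I*√8951)/(-11783 - 981))*(-54892) = (6622 + (-3136 + I*√8951)/(-12764))*(-54892) = (6622 + (-3136 + I*√8951)*(-1/12764))*(-54892) = (6622 + (784/3191 - I*√8951/12764))*(-54892) = (21131586/3191 - I*√8951/12764)*(-54892) = -1159955018712/3191 + 13723*I*√8951/3191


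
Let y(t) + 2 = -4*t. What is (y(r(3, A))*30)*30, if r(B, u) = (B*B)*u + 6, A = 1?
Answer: -55800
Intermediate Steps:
r(B, u) = 6 + u*B² (r(B, u) = B²*u + 6 = u*B² + 6 = 6 + u*B²)
y(t) = -2 - 4*t
(y(r(3, A))*30)*30 = ((-2 - 4*(6 + 1*3²))*30)*30 = ((-2 - 4*(6 + 1*9))*30)*30 = ((-2 - 4*(6 + 9))*30)*30 = ((-2 - 4*15)*30)*30 = ((-2 - 60)*30)*30 = -62*30*30 = -1860*30 = -55800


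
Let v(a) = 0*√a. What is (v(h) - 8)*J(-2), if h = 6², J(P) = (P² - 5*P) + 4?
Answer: -144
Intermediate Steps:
J(P) = 4 + P² - 5*P
h = 36
v(a) = 0
(v(h) - 8)*J(-2) = (0 - 8)*(4 + (-2)² - 5*(-2)) = -8*(4 + 4 + 10) = -8*18 = -144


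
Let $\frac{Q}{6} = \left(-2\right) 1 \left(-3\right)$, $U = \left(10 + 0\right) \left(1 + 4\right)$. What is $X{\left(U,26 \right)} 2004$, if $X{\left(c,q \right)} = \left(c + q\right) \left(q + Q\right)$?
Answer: $9442848$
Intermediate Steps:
$U = 50$ ($U = 10 \cdot 5 = 50$)
$Q = 36$ ($Q = 6 \left(-2\right) 1 \left(-3\right) = 6 \left(\left(-2\right) \left(-3\right)\right) = 6 \cdot 6 = 36$)
$X{\left(c,q \right)} = \left(36 + q\right) \left(c + q\right)$ ($X{\left(c,q \right)} = \left(c + q\right) \left(q + 36\right) = \left(c + q\right) \left(36 + q\right) = \left(36 + q\right) \left(c + q\right)$)
$X{\left(U,26 \right)} 2004 = \left(26^{2} + 36 \cdot 50 + 36 \cdot 26 + 50 \cdot 26\right) 2004 = \left(676 + 1800 + 936 + 1300\right) 2004 = 4712 \cdot 2004 = 9442848$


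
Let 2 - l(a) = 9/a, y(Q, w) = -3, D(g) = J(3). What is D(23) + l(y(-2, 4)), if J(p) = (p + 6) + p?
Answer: 17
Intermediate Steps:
J(p) = 6 + 2*p (J(p) = (6 + p) + p = 6 + 2*p)
D(g) = 12 (D(g) = 6 + 2*3 = 6 + 6 = 12)
l(a) = 2 - 9/a
D(23) + l(y(-2, 4)) = 12 + (2 - 9/(-3)) = 12 + (2 - 9*(-⅓)) = 12 + (2 + 3) = 12 + 5 = 17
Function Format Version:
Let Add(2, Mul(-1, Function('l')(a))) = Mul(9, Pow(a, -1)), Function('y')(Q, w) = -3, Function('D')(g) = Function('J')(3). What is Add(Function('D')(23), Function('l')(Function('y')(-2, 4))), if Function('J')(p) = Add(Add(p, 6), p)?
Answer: 17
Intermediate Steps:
Function('J')(p) = Add(6, Mul(2, p)) (Function('J')(p) = Add(Add(6, p), p) = Add(6, Mul(2, p)))
Function('D')(g) = 12 (Function('D')(g) = Add(6, Mul(2, 3)) = Add(6, 6) = 12)
Function('l')(a) = Add(2, Mul(-9, Pow(a, -1))) (Function('l')(a) = Add(2, Mul(-1, Mul(9, Pow(a, -1)))) = Add(2, Mul(-9, Pow(a, -1))))
Add(Function('D')(23), Function('l')(Function('y')(-2, 4))) = Add(12, Add(2, Mul(-9, Pow(-3, -1)))) = Add(12, Add(2, Mul(-9, Rational(-1, 3)))) = Add(12, Add(2, 3)) = Add(12, 5) = 17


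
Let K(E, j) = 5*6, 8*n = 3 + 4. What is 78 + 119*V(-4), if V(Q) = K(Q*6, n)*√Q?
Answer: 78 + 7140*I ≈ 78.0 + 7140.0*I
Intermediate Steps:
n = 7/8 (n = (3 + 4)/8 = (⅛)*7 = 7/8 ≈ 0.87500)
K(E, j) = 30
V(Q) = 30*√Q
78 + 119*V(-4) = 78 + 119*(30*√(-4)) = 78 + 119*(30*(2*I)) = 78 + 119*(60*I) = 78 + 7140*I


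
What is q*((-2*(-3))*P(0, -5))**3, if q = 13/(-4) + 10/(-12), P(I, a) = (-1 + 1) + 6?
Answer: -190512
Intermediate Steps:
P(I, a) = 6 (P(I, a) = 0 + 6 = 6)
q = -49/12 (q = 13*(-1/4) + 10*(-1/12) = -13/4 - 5/6 = -49/12 ≈ -4.0833)
q*((-2*(-3))*P(0, -5))**3 = -49*(-2*(-3)*6)**3/12 = -49*(6*6)**3/12 = -49/12*36**3 = -49/12*46656 = -190512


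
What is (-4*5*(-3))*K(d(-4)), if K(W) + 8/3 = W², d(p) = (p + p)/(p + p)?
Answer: -100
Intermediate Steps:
d(p) = 1 (d(p) = (2*p)/((2*p)) = (2*p)*(1/(2*p)) = 1)
K(W) = -8/3 + W²
(-4*5*(-3))*K(d(-4)) = (-4*5*(-3))*(-8/3 + 1²) = (-20*(-3))*(-8/3 + 1) = 60*(-5/3) = -100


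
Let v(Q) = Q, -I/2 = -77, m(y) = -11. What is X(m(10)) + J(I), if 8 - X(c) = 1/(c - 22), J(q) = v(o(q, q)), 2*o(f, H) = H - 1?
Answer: 5579/66 ≈ 84.530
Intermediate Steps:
o(f, H) = -1/2 + H/2 (o(f, H) = (H - 1)/2 = (-1 + H)/2 = -1/2 + H/2)
I = 154 (I = -2*(-77) = 154)
J(q) = -1/2 + q/2
X(c) = 8 - 1/(-22 + c) (X(c) = 8 - 1/(c - 22) = 8 - 1/(-22 + c))
X(m(10)) + J(I) = (-177 + 8*(-11))/(-22 - 11) + (-1/2 + (1/2)*154) = (-177 - 88)/(-33) + (-1/2 + 77) = -1/33*(-265) + 153/2 = 265/33 + 153/2 = 5579/66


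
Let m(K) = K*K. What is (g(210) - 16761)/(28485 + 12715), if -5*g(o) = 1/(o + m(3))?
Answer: -1147081/2819625 ≈ -0.40682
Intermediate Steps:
m(K) = K²
g(o) = -1/(5*(9 + o)) (g(o) = -1/(5*(o + 3²)) = -1/(5*(o + 9)) = -1/(5*(9 + o)))
(g(210) - 16761)/(28485 + 12715) = (-1/(45 + 5*210) - 16761)/(28485 + 12715) = (-1/(45 + 1050) - 16761)/41200 = (-1/1095 - 16761)*(1/41200) = -18353296/1095*1/41200 = -1147081/2819625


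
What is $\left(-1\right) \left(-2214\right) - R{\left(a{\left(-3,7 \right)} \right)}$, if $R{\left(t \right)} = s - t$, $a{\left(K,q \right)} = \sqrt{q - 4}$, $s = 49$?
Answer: $2165 + \sqrt{3} \approx 2166.7$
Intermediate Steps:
$a{\left(K,q \right)} = \sqrt{-4 + q}$
$R{\left(t \right)} = 49 - t$
$\left(-1\right) \left(-2214\right) - R{\left(a{\left(-3,7 \right)} \right)} = \left(-1\right) \left(-2214\right) - \left(49 - \sqrt{-4 + 7}\right) = 2214 - \left(49 - \sqrt{3}\right) = 2165 + \sqrt{3}$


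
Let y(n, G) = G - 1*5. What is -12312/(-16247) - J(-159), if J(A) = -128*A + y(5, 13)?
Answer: -330776608/16247 ≈ -20359.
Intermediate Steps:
y(n, G) = -5 + G (y(n, G) = G - 5 = -5 + G)
J(A) = 8 - 128*A (J(A) = -128*A + (-5 + 13) = -128*A + 8 = 8 - 128*A)
-12312/(-16247) - J(-159) = -12312/(-16247) - (8 - 128*(-159)) = -12312*(-1/16247) - (8 + 20352) = 12312/16247 - 1*20360 = 12312/16247 - 20360 = -330776608/16247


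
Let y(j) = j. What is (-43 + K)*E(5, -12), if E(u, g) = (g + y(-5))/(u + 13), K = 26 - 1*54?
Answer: 1207/18 ≈ 67.056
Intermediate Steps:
K = -28 (K = 26 - 54 = -28)
E(u, g) = (-5 + g)/(13 + u) (E(u, g) = (g - 5)/(u + 13) = (-5 + g)/(13 + u))
(-43 + K)*E(5, -12) = (-43 - 28)*((-5 - 12)/(13 + 5)) = -71*(-17)/18 = -71*(-17/18) = 1207/18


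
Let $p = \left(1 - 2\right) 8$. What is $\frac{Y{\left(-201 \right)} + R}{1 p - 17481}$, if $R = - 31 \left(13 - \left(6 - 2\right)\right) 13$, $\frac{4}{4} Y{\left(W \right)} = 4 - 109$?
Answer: $\frac{3732}{17489} \approx 0.21339$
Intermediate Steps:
$p = -8$ ($p = \left(-1\right) 8 = -8$)
$Y{\left(W \right)} = -105$ ($Y{\left(W \right)} = 4 - 109 = -105$)
$R = -3627$ ($R = - 31 \left(13 - 4\right) 13 = \left(-31\right) 9 \cdot 13 = \left(-279\right) 13 = -3627$)
$\frac{Y{\left(-201 \right)} + R}{1 p - 17481} = \frac{-105 - 3627}{1 \left(-8\right) - 17481} = - \frac{3732}{-8 - 17481} = - \frac{3732}{-17489} = \left(-3732\right) \left(- \frac{1}{17489}\right) = \frac{3732}{17489}$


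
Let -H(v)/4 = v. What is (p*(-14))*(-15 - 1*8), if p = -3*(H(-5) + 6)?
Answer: -25116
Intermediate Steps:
H(v) = -4*v
p = -78 (p = -3*(-4*(-5) + 6) = -3*(20 + 6) = -3*26 = -78)
(p*(-14))*(-15 - 1*8) = (-78*(-14))*(-15 - 1*8) = 1092*(-15 - 8) = 1092*(-23) = -25116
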